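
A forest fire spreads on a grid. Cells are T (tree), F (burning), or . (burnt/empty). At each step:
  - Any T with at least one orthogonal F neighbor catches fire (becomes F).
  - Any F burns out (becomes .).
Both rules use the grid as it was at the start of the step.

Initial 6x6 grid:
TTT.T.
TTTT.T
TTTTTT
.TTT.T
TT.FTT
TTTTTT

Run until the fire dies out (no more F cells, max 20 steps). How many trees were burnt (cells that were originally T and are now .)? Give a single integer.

Step 1: +3 fires, +1 burnt (F count now 3)
Step 2: +5 fires, +3 burnt (F count now 5)
Step 3: +7 fires, +5 burnt (F count now 7)
Step 4: +5 fires, +7 burnt (F count now 5)
Step 5: +5 fires, +5 burnt (F count now 5)
Step 6: +2 fires, +5 burnt (F count now 2)
Step 7: +1 fires, +2 burnt (F count now 1)
Step 8: +0 fires, +1 burnt (F count now 0)
Fire out after step 8
Initially T: 29, now '.': 35
Total burnt (originally-T cells now '.'): 28

Answer: 28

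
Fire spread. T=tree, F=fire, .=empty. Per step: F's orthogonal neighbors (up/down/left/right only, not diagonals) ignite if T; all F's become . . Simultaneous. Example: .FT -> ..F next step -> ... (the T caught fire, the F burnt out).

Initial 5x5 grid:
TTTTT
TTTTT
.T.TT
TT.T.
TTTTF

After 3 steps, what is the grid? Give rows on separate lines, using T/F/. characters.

Step 1: 1 trees catch fire, 1 burn out
  TTTTT
  TTTTT
  .T.TT
  TT.T.
  TTTF.
Step 2: 2 trees catch fire, 1 burn out
  TTTTT
  TTTTT
  .T.TT
  TT.F.
  TTF..
Step 3: 2 trees catch fire, 2 burn out
  TTTTT
  TTTTT
  .T.FT
  TT...
  TF...

TTTTT
TTTTT
.T.FT
TT...
TF...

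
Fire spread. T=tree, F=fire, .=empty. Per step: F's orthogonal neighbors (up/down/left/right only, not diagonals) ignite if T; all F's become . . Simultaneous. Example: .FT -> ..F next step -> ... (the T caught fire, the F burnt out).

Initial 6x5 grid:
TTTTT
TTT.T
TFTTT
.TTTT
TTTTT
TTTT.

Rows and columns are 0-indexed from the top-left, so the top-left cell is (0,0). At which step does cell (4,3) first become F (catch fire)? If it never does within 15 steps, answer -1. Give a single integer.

Step 1: cell (4,3)='T' (+4 fires, +1 burnt)
Step 2: cell (4,3)='T' (+6 fires, +4 burnt)
Step 3: cell (4,3)='T' (+7 fires, +6 burnt)
Step 4: cell (4,3)='F' (+6 fires, +7 burnt)
  -> target ignites at step 4
Step 5: cell (4,3)='.' (+3 fires, +6 burnt)
Step 6: cell (4,3)='.' (+0 fires, +3 burnt)
  fire out at step 6

4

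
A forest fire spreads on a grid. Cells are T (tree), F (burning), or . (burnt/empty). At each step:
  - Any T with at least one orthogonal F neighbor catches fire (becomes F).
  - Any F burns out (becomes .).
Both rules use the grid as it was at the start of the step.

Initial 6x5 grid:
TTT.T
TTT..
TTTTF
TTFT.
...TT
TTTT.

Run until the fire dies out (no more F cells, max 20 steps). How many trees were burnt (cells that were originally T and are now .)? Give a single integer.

Answer: 19

Derivation:
Step 1: +4 fires, +2 burnt (F count now 4)
Step 2: +4 fires, +4 burnt (F count now 4)
Step 3: +5 fires, +4 burnt (F count now 5)
Step 4: +3 fires, +5 burnt (F count now 3)
Step 5: +2 fires, +3 burnt (F count now 2)
Step 6: +1 fires, +2 burnt (F count now 1)
Step 7: +0 fires, +1 burnt (F count now 0)
Fire out after step 7
Initially T: 20, now '.': 29
Total burnt (originally-T cells now '.'): 19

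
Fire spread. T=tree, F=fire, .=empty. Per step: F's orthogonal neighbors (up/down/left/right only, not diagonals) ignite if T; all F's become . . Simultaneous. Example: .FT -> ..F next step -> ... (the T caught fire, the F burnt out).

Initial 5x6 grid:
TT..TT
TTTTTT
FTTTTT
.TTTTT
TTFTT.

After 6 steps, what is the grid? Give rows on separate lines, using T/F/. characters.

Step 1: 5 trees catch fire, 2 burn out
  TT..TT
  FTTTTT
  .FTTTT
  .TFTTT
  TF.FT.
Step 2: 7 trees catch fire, 5 burn out
  FT..TT
  .FTTTT
  ..FTTT
  .F.FTT
  F...F.
Step 3: 4 trees catch fire, 7 burn out
  .F..TT
  ..FTTT
  ...FTT
  ....FT
  ......
Step 4: 3 trees catch fire, 4 burn out
  ....TT
  ...FTT
  ....FT
  .....F
  ......
Step 5: 2 trees catch fire, 3 burn out
  ....TT
  ....FT
  .....F
  ......
  ......
Step 6: 2 trees catch fire, 2 burn out
  ....FT
  .....F
  ......
  ......
  ......

....FT
.....F
......
......
......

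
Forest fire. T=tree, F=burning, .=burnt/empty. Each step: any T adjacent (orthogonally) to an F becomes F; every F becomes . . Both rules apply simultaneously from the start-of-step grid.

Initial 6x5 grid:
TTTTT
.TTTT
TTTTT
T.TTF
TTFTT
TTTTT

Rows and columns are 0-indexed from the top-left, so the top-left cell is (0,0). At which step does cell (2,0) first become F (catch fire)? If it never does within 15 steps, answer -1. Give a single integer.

Step 1: cell (2,0)='T' (+7 fires, +2 burnt)
Step 2: cell (2,0)='T' (+7 fires, +7 burnt)
Step 3: cell (2,0)='T' (+6 fires, +7 burnt)
Step 4: cell (2,0)='F' (+4 fires, +6 burnt)
  -> target ignites at step 4
Step 5: cell (2,0)='.' (+1 fires, +4 burnt)
Step 6: cell (2,0)='.' (+1 fires, +1 burnt)
Step 7: cell (2,0)='.' (+0 fires, +1 burnt)
  fire out at step 7

4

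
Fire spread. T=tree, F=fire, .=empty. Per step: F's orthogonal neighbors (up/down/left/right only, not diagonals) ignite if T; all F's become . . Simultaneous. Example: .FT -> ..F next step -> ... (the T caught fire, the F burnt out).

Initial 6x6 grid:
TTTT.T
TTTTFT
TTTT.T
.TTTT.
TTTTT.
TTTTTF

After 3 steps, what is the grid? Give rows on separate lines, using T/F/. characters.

Step 1: 3 trees catch fire, 2 burn out
  TTTT.T
  TTTF.F
  TTTT.T
  .TTTT.
  TTTTT.
  TTTTF.
Step 2: 7 trees catch fire, 3 burn out
  TTTF.F
  TTF...
  TTTF.F
  .TTTT.
  TTTTF.
  TTTF..
Step 3: 7 trees catch fire, 7 burn out
  TTF...
  TF....
  TTF...
  .TTFF.
  TTTF..
  TTF...

TTF...
TF....
TTF...
.TTFF.
TTTF..
TTF...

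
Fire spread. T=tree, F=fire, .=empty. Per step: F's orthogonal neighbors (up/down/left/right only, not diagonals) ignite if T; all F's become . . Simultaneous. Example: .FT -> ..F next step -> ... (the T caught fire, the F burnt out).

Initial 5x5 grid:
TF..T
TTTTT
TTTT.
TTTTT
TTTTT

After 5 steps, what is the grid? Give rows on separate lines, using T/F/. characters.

Step 1: 2 trees catch fire, 1 burn out
  F...T
  TFTTT
  TTTT.
  TTTTT
  TTTTT
Step 2: 3 trees catch fire, 2 burn out
  ....T
  F.FTT
  TFTT.
  TTTTT
  TTTTT
Step 3: 4 trees catch fire, 3 burn out
  ....T
  ...FT
  F.FT.
  TFTTT
  TTTTT
Step 4: 5 trees catch fire, 4 burn out
  ....T
  ....F
  ...F.
  F.FTT
  TFTTT
Step 5: 4 trees catch fire, 5 burn out
  ....F
  .....
  .....
  ...FT
  F.FTT

....F
.....
.....
...FT
F.FTT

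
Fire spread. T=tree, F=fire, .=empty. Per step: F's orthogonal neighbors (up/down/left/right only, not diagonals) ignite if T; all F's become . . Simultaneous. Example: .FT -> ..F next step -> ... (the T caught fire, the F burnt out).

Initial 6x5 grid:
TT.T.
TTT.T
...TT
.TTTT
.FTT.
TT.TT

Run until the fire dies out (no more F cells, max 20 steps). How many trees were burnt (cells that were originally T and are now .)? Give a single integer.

Step 1: +3 fires, +1 burnt (F count now 3)
Step 2: +3 fires, +3 burnt (F count now 3)
Step 3: +2 fires, +3 burnt (F count now 2)
Step 4: +3 fires, +2 burnt (F count now 3)
Step 5: +1 fires, +3 burnt (F count now 1)
Step 6: +1 fires, +1 burnt (F count now 1)
Step 7: +0 fires, +1 burnt (F count now 0)
Fire out after step 7
Initially T: 19, now '.': 24
Total burnt (originally-T cells now '.'): 13

Answer: 13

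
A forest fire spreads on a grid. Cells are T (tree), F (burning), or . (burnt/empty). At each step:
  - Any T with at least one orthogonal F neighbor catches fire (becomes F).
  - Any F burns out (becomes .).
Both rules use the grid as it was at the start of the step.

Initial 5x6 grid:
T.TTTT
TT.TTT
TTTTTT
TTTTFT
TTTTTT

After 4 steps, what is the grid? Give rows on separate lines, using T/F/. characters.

Step 1: 4 trees catch fire, 1 burn out
  T.TTTT
  TT.TTT
  TTTTFT
  TTTF.F
  TTTTFT
Step 2: 6 trees catch fire, 4 burn out
  T.TTTT
  TT.TFT
  TTTF.F
  TTF...
  TTTF.F
Step 3: 6 trees catch fire, 6 burn out
  T.TTFT
  TT.F.F
  TTF...
  TF....
  TTF...
Step 4: 5 trees catch fire, 6 burn out
  T.TF.F
  TT....
  TF....
  F.....
  TF....

T.TF.F
TT....
TF....
F.....
TF....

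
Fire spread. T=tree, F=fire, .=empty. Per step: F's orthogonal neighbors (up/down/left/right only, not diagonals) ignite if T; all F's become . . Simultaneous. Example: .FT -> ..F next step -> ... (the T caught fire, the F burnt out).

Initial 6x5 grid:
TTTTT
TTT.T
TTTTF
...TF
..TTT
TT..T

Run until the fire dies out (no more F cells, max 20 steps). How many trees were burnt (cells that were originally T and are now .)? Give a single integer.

Answer: 18

Derivation:
Step 1: +4 fires, +2 burnt (F count now 4)
Step 2: +4 fires, +4 burnt (F count now 4)
Step 3: +4 fires, +4 burnt (F count now 4)
Step 4: +3 fires, +4 burnt (F count now 3)
Step 5: +2 fires, +3 burnt (F count now 2)
Step 6: +1 fires, +2 burnt (F count now 1)
Step 7: +0 fires, +1 burnt (F count now 0)
Fire out after step 7
Initially T: 20, now '.': 28
Total burnt (originally-T cells now '.'): 18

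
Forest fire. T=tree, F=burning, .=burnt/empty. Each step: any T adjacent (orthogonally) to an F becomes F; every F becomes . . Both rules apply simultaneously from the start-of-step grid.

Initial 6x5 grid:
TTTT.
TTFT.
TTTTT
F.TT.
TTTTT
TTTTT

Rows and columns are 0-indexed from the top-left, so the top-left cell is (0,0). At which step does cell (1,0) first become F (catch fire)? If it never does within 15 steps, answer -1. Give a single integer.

Step 1: cell (1,0)='T' (+6 fires, +2 burnt)
Step 2: cell (1,0)='F' (+8 fires, +6 burnt)
  -> target ignites at step 2
Step 3: cell (1,0)='.' (+5 fires, +8 burnt)
Step 4: cell (1,0)='.' (+2 fires, +5 burnt)
Step 5: cell (1,0)='.' (+2 fires, +2 burnt)
Step 6: cell (1,0)='.' (+1 fires, +2 burnt)
Step 7: cell (1,0)='.' (+0 fires, +1 burnt)
  fire out at step 7

2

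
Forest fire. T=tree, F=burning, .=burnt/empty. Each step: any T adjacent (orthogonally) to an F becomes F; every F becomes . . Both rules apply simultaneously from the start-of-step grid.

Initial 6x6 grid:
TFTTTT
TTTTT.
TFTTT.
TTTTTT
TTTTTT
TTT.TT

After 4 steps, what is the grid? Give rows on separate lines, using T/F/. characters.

Step 1: 6 trees catch fire, 2 burn out
  F.FTTT
  TFTTT.
  F.FTT.
  TFTTTT
  TTTTTT
  TTT.TT
Step 2: 7 trees catch fire, 6 burn out
  ...FTT
  F.FTT.
  ...FT.
  F.FTTT
  TFTTTT
  TTT.TT
Step 3: 7 trees catch fire, 7 burn out
  ....FT
  ...FT.
  ....F.
  ...FTT
  F.FTTT
  TFT.TT
Step 4: 6 trees catch fire, 7 burn out
  .....F
  ....F.
  ......
  ....FT
  ...FTT
  F.F.TT

.....F
....F.
......
....FT
...FTT
F.F.TT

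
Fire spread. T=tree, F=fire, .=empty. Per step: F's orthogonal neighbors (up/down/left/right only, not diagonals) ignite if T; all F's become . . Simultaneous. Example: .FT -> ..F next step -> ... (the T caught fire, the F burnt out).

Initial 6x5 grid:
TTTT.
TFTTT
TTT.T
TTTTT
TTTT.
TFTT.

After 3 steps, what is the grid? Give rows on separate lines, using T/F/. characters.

Step 1: 7 trees catch fire, 2 burn out
  TFTT.
  F.FTT
  TFT.T
  TTTTT
  TFTT.
  F.FT.
Step 2: 9 trees catch fire, 7 burn out
  F.FT.
  ...FT
  F.F.T
  TFTTT
  F.FT.
  ...F.
Step 3: 5 trees catch fire, 9 burn out
  ...F.
  ....F
  ....T
  F.FTT
  ...F.
  .....

...F.
....F
....T
F.FTT
...F.
.....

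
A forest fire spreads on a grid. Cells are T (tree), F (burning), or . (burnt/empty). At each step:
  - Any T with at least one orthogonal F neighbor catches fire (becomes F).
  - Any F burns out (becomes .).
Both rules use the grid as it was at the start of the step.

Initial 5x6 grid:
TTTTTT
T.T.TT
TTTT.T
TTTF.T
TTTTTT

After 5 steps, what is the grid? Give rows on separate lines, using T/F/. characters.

Step 1: 3 trees catch fire, 1 burn out
  TTTTTT
  T.T.TT
  TTTF.T
  TTF..T
  TTTFTT
Step 2: 4 trees catch fire, 3 burn out
  TTTTTT
  T.T.TT
  TTF..T
  TF...T
  TTF.FT
Step 3: 5 trees catch fire, 4 burn out
  TTTTTT
  T.F.TT
  TF...T
  F....T
  TF...F
Step 4: 4 trees catch fire, 5 burn out
  TTFTTT
  T...TT
  F....T
  .....F
  F.....
Step 5: 4 trees catch fire, 4 burn out
  TF.FTT
  F...TT
  .....F
  ......
  ......

TF.FTT
F...TT
.....F
......
......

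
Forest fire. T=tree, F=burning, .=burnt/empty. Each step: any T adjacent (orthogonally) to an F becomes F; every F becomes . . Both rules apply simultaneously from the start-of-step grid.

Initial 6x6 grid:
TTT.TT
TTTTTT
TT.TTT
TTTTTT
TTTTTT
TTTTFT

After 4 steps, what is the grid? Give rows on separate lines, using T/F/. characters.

Step 1: 3 trees catch fire, 1 burn out
  TTT.TT
  TTTTTT
  TT.TTT
  TTTTTT
  TTTTFT
  TTTF.F
Step 2: 4 trees catch fire, 3 burn out
  TTT.TT
  TTTTTT
  TT.TTT
  TTTTFT
  TTTF.F
  TTF...
Step 3: 5 trees catch fire, 4 burn out
  TTT.TT
  TTTTTT
  TT.TFT
  TTTF.F
  TTF...
  TF....
Step 4: 6 trees catch fire, 5 burn out
  TTT.TT
  TTTTFT
  TT.F.F
  TTF...
  TF....
  F.....

TTT.TT
TTTTFT
TT.F.F
TTF...
TF....
F.....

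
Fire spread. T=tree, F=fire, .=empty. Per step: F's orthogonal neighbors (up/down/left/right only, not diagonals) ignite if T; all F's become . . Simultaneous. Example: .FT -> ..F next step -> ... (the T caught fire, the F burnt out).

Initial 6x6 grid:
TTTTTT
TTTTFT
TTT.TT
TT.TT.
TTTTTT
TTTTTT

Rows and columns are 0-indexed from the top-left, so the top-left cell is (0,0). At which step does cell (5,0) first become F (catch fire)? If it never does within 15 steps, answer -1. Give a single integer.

Step 1: cell (5,0)='T' (+4 fires, +1 burnt)
Step 2: cell (5,0)='T' (+5 fires, +4 burnt)
Step 3: cell (5,0)='T' (+5 fires, +5 burnt)
Step 4: cell (5,0)='T' (+6 fires, +5 burnt)
Step 5: cell (5,0)='T' (+6 fires, +6 burnt)
Step 6: cell (5,0)='T' (+3 fires, +6 burnt)
Step 7: cell (5,0)='T' (+2 fires, +3 burnt)
Step 8: cell (5,0)='F' (+1 fires, +2 burnt)
  -> target ignites at step 8
Step 9: cell (5,0)='.' (+0 fires, +1 burnt)
  fire out at step 9

8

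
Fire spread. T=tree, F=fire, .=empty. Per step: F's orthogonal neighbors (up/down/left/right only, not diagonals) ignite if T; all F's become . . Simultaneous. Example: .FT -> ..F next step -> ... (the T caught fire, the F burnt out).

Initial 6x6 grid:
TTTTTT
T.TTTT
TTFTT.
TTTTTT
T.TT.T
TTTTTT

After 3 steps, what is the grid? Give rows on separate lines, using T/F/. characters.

Step 1: 4 trees catch fire, 1 burn out
  TTTTTT
  T.FTTT
  TF.FT.
  TTFTTT
  T.TT.T
  TTTTTT
Step 2: 7 trees catch fire, 4 burn out
  TTFTTT
  T..FTT
  F...F.
  TF.FTT
  T.FT.T
  TTTTTT
Step 3: 8 trees catch fire, 7 burn out
  TF.FTT
  F...FT
  ......
  F...FT
  T..F.T
  TTFTTT

TF.FTT
F...FT
......
F...FT
T..F.T
TTFTTT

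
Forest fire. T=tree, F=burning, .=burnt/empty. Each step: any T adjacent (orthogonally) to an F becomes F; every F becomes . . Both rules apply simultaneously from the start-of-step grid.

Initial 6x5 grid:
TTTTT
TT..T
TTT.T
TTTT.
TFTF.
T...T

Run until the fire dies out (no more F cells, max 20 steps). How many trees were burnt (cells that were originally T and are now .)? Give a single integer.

Answer: 19

Derivation:
Step 1: +4 fires, +2 burnt (F count now 4)
Step 2: +4 fires, +4 burnt (F count now 4)
Step 3: +3 fires, +4 burnt (F count now 3)
Step 4: +2 fires, +3 burnt (F count now 2)
Step 5: +2 fires, +2 burnt (F count now 2)
Step 6: +1 fires, +2 burnt (F count now 1)
Step 7: +1 fires, +1 burnt (F count now 1)
Step 8: +1 fires, +1 burnt (F count now 1)
Step 9: +1 fires, +1 burnt (F count now 1)
Step 10: +0 fires, +1 burnt (F count now 0)
Fire out after step 10
Initially T: 20, now '.': 29
Total burnt (originally-T cells now '.'): 19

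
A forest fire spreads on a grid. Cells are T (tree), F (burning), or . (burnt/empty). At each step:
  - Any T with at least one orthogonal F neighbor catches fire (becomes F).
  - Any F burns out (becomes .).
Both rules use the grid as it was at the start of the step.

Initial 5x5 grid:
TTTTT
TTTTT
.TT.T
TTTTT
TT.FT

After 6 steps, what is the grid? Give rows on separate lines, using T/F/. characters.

Step 1: 2 trees catch fire, 1 burn out
  TTTTT
  TTTTT
  .TT.T
  TTTFT
  TT..F
Step 2: 2 trees catch fire, 2 burn out
  TTTTT
  TTTTT
  .TT.T
  TTF.F
  TT...
Step 3: 3 trees catch fire, 2 burn out
  TTTTT
  TTTTT
  .TF.F
  TF...
  TT...
Step 4: 5 trees catch fire, 3 burn out
  TTTTT
  TTFTF
  .F...
  F....
  TF...
Step 5: 5 trees catch fire, 5 burn out
  TTFTF
  TF.F.
  .....
  .....
  F....
Step 6: 3 trees catch fire, 5 burn out
  TF.F.
  F....
  .....
  .....
  .....

TF.F.
F....
.....
.....
.....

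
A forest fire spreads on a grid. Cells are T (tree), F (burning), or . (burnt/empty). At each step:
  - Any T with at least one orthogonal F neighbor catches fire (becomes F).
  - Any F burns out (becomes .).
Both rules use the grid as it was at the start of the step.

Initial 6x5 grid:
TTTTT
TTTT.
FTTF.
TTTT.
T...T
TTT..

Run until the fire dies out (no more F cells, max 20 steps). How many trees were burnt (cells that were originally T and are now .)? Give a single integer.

Answer: 19

Derivation:
Step 1: +6 fires, +2 burnt (F count now 6)
Step 2: +7 fires, +6 burnt (F count now 7)
Step 3: +4 fires, +7 burnt (F count now 4)
Step 4: +1 fires, +4 burnt (F count now 1)
Step 5: +1 fires, +1 burnt (F count now 1)
Step 6: +0 fires, +1 burnt (F count now 0)
Fire out after step 6
Initially T: 20, now '.': 29
Total burnt (originally-T cells now '.'): 19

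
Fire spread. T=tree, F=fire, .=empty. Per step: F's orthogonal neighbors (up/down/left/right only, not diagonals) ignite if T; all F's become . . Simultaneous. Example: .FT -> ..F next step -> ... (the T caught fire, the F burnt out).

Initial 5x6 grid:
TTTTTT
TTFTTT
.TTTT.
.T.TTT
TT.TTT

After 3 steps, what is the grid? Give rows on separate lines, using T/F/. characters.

Step 1: 4 trees catch fire, 1 burn out
  TTFTTT
  TF.FTT
  .TFTT.
  .T.TTT
  TT.TTT
Step 2: 6 trees catch fire, 4 burn out
  TF.FTT
  F...FT
  .F.FT.
  .T.TTT
  TT.TTT
Step 3: 6 trees catch fire, 6 burn out
  F...FT
  .....F
  ....F.
  .F.FTT
  TT.TTT

F...FT
.....F
....F.
.F.FTT
TT.TTT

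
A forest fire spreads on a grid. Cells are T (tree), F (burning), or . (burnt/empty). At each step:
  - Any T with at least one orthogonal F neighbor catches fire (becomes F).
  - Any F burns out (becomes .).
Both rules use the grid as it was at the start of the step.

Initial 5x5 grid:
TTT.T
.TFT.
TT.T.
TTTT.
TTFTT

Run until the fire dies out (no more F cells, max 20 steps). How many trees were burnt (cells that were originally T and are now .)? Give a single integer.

Step 1: +6 fires, +2 burnt (F count now 6)
Step 2: +7 fires, +6 burnt (F count now 7)
Step 3: +3 fires, +7 burnt (F count now 3)
Step 4: +0 fires, +3 burnt (F count now 0)
Fire out after step 4
Initially T: 17, now '.': 24
Total burnt (originally-T cells now '.'): 16

Answer: 16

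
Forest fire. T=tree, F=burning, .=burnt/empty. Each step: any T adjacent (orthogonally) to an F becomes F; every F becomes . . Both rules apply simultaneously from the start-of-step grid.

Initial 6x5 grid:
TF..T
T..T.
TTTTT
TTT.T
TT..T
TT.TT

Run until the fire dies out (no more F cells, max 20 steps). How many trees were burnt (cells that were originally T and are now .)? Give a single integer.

Answer: 19

Derivation:
Step 1: +1 fires, +1 burnt (F count now 1)
Step 2: +1 fires, +1 burnt (F count now 1)
Step 3: +1 fires, +1 burnt (F count now 1)
Step 4: +2 fires, +1 burnt (F count now 2)
Step 5: +3 fires, +2 burnt (F count now 3)
Step 6: +4 fires, +3 burnt (F count now 4)
Step 7: +3 fires, +4 burnt (F count now 3)
Step 8: +1 fires, +3 burnt (F count now 1)
Step 9: +1 fires, +1 burnt (F count now 1)
Step 10: +1 fires, +1 burnt (F count now 1)
Step 11: +1 fires, +1 burnt (F count now 1)
Step 12: +0 fires, +1 burnt (F count now 0)
Fire out after step 12
Initially T: 20, now '.': 29
Total burnt (originally-T cells now '.'): 19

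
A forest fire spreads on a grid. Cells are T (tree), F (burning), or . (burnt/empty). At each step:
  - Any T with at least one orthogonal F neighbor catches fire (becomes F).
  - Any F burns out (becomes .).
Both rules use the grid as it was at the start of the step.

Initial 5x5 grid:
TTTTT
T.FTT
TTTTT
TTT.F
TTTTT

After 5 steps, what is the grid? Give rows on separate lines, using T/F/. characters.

Step 1: 5 trees catch fire, 2 burn out
  TTFTT
  T..FT
  TTFTF
  TTT..
  TTTTF
Step 2: 7 trees catch fire, 5 burn out
  TF.FT
  T...F
  TF.F.
  TTF..
  TTTF.
Step 3: 5 trees catch fire, 7 burn out
  F...F
  T....
  F....
  TF...
  TTF..
Step 4: 3 trees catch fire, 5 burn out
  .....
  F....
  .....
  F....
  TF...
Step 5: 1 trees catch fire, 3 burn out
  .....
  .....
  .....
  .....
  F....

.....
.....
.....
.....
F....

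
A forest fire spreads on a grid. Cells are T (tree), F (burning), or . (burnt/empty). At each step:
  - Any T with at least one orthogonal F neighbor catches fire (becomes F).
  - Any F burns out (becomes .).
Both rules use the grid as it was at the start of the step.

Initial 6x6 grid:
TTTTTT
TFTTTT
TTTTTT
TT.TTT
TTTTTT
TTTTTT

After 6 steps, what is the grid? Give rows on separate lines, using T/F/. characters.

Step 1: 4 trees catch fire, 1 burn out
  TFTTTT
  F.FTTT
  TFTTTT
  TT.TTT
  TTTTTT
  TTTTTT
Step 2: 6 trees catch fire, 4 burn out
  F.FTTT
  ...FTT
  F.FTTT
  TF.TTT
  TTTTTT
  TTTTTT
Step 3: 5 trees catch fire, 6 burn out
  ...FTT
  ....FT
  ...FTT
  F..TTT
  TFTTTT
  TTTTTT
Step 4: 7 trees catch fire, 5 burn out
  ....FT
  .....F
  ....FT
  ...FTT
  F.FTTT
  TFTTTT
Step 5: 6 trees catch fire, 7 burn out
  .....F
  ......
  .....F
  ....FT
  ...FTT
  F.FTTT
Step 6: 3 trees catch fire, 6 burn out
  ......
  ......
  ......
  .....F
  ....FT
  ...FTT

......
......
......
.....F
....FT
...FTT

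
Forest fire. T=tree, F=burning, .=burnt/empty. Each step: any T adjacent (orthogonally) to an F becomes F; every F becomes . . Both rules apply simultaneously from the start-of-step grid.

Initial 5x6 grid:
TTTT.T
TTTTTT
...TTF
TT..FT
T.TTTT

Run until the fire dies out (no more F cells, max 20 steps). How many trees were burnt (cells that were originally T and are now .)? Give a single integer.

Answer: 18

Derivation:
Step 1: +4 fires, +2 burnt (F count now 4)
Step 2: +5 fires, +4 burnt (F count now 5)
Step 3: +2 fires, +5 burnt (F count now 2)
Step 4: +2 fires, +2 burnt (F count now 2)
Step 5: +2 fires, +2 burnt (F count now 2)
Step 6: +2 fires, +2 burnt (F count now 2)
Step 7: +1 fires, +2 burnt (F count now 1)
Step 8: +0 fires, +1 burnt (F count now 0)
Fire out after step 8
Initially T: 21, now '.': 27
Total burnt (originally-T cells now '.'): 18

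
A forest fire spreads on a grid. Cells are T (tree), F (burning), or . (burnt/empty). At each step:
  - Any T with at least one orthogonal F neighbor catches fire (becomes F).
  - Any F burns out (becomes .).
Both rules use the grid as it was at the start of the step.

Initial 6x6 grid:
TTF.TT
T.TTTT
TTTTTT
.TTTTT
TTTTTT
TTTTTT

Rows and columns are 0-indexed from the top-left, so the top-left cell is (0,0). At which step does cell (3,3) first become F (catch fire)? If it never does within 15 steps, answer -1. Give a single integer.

Step 1: cell (3,3)='T' (+2 fires, +1 burnt)
Step 2: cell (3,3)='T' (+3 fires, +2 burnt)
Step 3: cell (3,3)='T' (+5 fires, +3 burnt)
Step 4: cell (3,3)='F' (+7 fires, +5 burnt)
  -> target ignites at step 4
Step 5: cell (3,3)='.' (+6 fires, +7 burnt)
Step 6: cell (3,3)='.' (+5 fires, +6 burnt)
Step 7: cell (3,3)='.' (+3 fires, +5 burnt)
Step 8: cell (3,3)='.' (+1 fires, +3 burnt)
Step 9: cell (3,3)='.' (+0 fires, +1 burnt)
  fire out at step 9

4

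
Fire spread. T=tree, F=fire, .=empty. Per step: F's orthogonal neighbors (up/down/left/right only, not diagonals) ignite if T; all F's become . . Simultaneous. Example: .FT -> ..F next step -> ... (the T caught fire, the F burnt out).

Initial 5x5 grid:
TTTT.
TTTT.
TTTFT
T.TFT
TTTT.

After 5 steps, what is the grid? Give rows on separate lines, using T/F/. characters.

Step 1: 6 trees catch fire, 2 burn out
  TTTT.
  TTTF.
  TTF.F
  T.F.F
  TTTF.
Step 2: 4 trees catch fire, 6 burn out
  TTTF.
  TTF..
  TF...
  T....
  TTF..
Step 3: 4 trees catch fire, 4 burn out
  TTF..
  TF...
  F....
  T....
  TF...
Step 4: 4 trees catch fire, 4 burn out
  TF...
  F....
  .....
  F....
  F....
Step 5: 1 trees catch fire, 4 burn out
  F....
  .....
  .....
  .....
  .....

F....
.....
.....
.....
.....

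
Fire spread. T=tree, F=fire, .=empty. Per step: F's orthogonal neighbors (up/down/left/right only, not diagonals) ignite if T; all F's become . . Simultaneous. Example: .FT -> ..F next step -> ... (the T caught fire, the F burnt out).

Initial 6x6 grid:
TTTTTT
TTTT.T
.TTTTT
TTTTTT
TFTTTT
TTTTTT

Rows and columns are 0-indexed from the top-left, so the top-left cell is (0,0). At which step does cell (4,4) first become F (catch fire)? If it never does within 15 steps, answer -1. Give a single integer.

Step 1: cell (4,4)='T' (+4 fires, +1 burnt)
Step 2: cell (4,4)='T' (+6 fires, +4 burnt)
Step 3: cell (4,4)='F' (+5 fires, +6 burnt)
  -> target ignites at step 3
Step 4: cell (4,4)='.' (+7 fires, +5 burnt)
Step 5: cell (4,4)='.' (+6 fires, +7 burnt)
Step 6: cell (4,4)='.' (+2 fires, +6 burnt)
Step 7: cell (4,4)='.' (+2 fires, +2 burnt)
Step 8: cell (4,4)='.' (+1 fires, +2 burnt)
Step 9: cell (4,4)='.' (+0 fires, +1 burnt)
  fire out at step 9

3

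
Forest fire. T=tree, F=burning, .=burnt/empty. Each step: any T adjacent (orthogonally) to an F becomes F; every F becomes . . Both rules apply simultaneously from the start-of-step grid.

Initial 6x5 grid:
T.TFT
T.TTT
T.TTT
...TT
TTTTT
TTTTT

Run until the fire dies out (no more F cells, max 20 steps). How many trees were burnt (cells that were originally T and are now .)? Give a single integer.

Answer: 20

Derivation:
Step 1: +3 fires, +1 burnt (F count now 3)
Step 2: +3 fires, +3 burnt (F count now 3)
Step 3: +3 fires, +3 burnt (F count now 3)
Step 4: +2 fires, +3 burnt (F count now 2)
Step 5: +3 fires, +2 burnt (F count now 3)
Step 6: +3 fires, +3 burnt (F count now 3)
Step 7: +2 fires, +3 burnt (F count now 2)
Step 8: +1 fires, +2 burnt (F count now 1)
Step 9: +0 fires, +1 burnt (F count now 0)
Fire out after step 9
Initially T: 23, now '.': 27
Total burnt (originally-T cells now '.'): 20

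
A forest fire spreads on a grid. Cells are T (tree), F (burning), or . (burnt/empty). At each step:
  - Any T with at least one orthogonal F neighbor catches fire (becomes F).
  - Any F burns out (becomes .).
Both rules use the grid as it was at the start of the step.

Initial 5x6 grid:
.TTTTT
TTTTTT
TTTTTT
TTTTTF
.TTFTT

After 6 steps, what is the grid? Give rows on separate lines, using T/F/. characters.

Step 1: 6 trees catch fire, 2 burn out
  .TTTTT
  TTTTTT
  TTTTTF
  TTTFF.
  .TF.FF
Step 2: 5 trees catch fire, 6 burn out
  .TTTTT
  TTTTTF
  TTTFF.
  TTF...
  .F....
Step 3: 5 trees catch fire, 5 burn out
  .TTTTF
  TTTFF.
  TTF...
  TF....
  ......
Step 4: 5 trees catch fire, 5 burn out
  .TTFF.
  TTF...
  TF....
  F.....
  ......
Step 5: 3 trees catch fire, 5 burn out
  .TF...
  TF....
  F.....
  ......
  ......
Step 6: 2 trees catch fire, 3 burn out
  .F....
  F.....
  ......
  ......
  ......

.F....
F.....
......
......
......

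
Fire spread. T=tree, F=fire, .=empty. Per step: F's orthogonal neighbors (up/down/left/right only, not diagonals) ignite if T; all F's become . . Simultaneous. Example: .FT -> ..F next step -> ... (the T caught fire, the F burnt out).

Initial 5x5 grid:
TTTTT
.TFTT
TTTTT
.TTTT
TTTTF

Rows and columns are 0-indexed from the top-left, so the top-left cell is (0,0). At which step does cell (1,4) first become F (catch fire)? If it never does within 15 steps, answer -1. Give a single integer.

Step 1: cell (1,4)='T' (+6 fires, +2 burnt)
Step 2: cell (1,4)='F' (+9 fires, +6 burnt)
  -> target ignites at step 2
Step 3: cell (1,4)='.' (+5 fires, +9 burnt)
Step 4: cell (1,4)='.' (+1 fires, +5 burnt)
Step 5: cell (1,4)='.' (+0 fires, +1 burnt)
  fire out at step 5

2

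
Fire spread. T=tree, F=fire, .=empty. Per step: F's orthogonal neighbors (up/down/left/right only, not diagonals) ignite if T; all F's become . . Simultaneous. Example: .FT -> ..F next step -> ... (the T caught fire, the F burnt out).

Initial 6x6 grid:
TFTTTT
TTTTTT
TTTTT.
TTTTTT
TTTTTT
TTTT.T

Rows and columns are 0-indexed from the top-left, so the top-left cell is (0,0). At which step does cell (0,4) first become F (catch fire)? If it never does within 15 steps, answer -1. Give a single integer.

Step 1: cell (0,4)='T' (+3 fires, +1 burnt)
Step 2: cell (0,4)='T' (+4 fires, +3 burnt)
Step 3: cell (0,4)='F' (+5 fires, +4 burnt)
  -> target ignites at step 3
Step 4: cell (0,4)='.' (+6 fires, +5 burnt)
Step 5: cell (0,4)='.' (+6 fires, +6 burnt)
Step 6: cell (0,4)='.' (+4 fires, +6 burnt)
Step 7: cell (0,4)='.' (+3 fires, +4 burnt)
Step 8: cell (0,4)='.' (+1 fires, +3 burnt)
Step 9: cell (0,4)='.' (+1 fires, +1 burnt)
Step 10: cell (0,4)='.' (+0 fires, +1 burnt)
  fire out at step 10

3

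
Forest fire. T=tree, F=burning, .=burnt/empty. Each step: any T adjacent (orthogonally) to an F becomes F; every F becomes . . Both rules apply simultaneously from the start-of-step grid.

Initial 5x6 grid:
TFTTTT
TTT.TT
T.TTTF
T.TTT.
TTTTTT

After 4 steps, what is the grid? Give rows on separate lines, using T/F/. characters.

Step 1: 5 trees catch fire, 2 burn out
  F.FTTT
  TFT.TF
  T.TTF.
  T.TTT.
  TTTTTT
Step 2: 7 trees catch fire, 5 burn out
  ...FTF
  F.F.F.
  T.TF..
  T.TTF.
  TTTTTT
Step 3: 5 trees catch fire, 7 burn out
  ....F.
  ......
  F.F...
  T.TF..
  TTTTFT
Step 4: 4 trees catch fire, 5 burn out
  ......
  ......
  ......
  F.F...
  TTTF.F

......
......
......
F.F...
TTTF.F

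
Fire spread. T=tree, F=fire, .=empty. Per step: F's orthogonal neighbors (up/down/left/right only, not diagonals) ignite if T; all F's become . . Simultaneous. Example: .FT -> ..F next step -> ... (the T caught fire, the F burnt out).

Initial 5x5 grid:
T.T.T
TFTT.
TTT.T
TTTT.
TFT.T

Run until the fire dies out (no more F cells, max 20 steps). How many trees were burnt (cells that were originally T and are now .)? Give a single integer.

Answer: 14

Derivation:
Step 1: +6 fires, +2 burnt (F count now 6)
Step 2: +7 fires, +6 burnt (F count now 7)
Step 3: +1 fires, +7 burnt (F count now 1)
Step 4: +0 fires, +1 burnt (F count now 0)
Fire out after step 4
Initially T: 17, now '.': 22
Total burnt (originally-T cells now '.'): 14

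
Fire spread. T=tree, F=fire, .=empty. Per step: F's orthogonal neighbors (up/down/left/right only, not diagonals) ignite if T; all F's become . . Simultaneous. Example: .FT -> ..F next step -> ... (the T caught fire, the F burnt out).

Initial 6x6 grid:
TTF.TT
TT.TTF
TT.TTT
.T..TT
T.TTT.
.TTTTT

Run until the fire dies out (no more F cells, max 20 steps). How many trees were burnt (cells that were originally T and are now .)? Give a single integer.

Step 1: +4 fires, +2 burnt (F count now 4)
Step 2: +6 fires, +4 burnt (F count now 6)
Step 3: +4 fires, +6 burnt (F count now 4)
Step 4: +3 fires, +4 burnt (F count now 3)
Step 5: +2 fires, +3 burnt (F count now 2)
Step 6: +3 fires, +2 burnt (F count now 3)
Step 7: +1 fires, +3 burnt (F count now 1)
Step 8: +1 fires, +1 burnt (F count now 1)
Step 9: +0 fires, +1 burnt (F count now 0)
Fire out after step 9
Initially T: 25, now '.': 35
Total burnt (originally-T cells now '.'): 24

Answer: 24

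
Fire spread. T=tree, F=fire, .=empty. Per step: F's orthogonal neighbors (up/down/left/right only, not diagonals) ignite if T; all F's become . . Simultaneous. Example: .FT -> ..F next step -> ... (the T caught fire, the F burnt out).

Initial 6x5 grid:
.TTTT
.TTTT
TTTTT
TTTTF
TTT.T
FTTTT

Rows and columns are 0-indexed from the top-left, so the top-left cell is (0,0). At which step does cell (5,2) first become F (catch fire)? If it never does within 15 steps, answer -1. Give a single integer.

Step 1: cell (5,2)='T' (+5 fires, +2 burnt)
Step 2: cell (5,2)='F' (+7 fires, +5 burnt)
  -> target ignites at step 2
Step 3: cell (5,2)='.' (+7 fires, +7 burnt)
Step 4: cell (5,2)='.' (+3 fires, +7 burnt)
Step 5: cell (5,2)='.' (+2 fires, +3 burnt)
Step 6: cell (5,2)='.' (+1 fires, +2 burnt)
Step 7: cell (5,2)='.' (+0 fires, +1 burnt)
  fire out at step 7

2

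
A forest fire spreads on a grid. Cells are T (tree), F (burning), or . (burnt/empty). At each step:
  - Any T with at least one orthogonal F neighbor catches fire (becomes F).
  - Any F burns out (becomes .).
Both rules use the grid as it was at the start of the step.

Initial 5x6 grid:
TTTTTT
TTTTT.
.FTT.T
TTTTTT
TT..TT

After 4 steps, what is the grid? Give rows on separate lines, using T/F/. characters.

Step 1: 3 trees catch fire, 1 burn out
  TTTTTT
  TFTTT.
  ..FT.T
  TFTTTT
  TT..TT
Step 2: 7 trees catch fire, 3 burn out
  TFTTTT
  F.FTT.
  ...F.T
  F.FTTT
  TF..TT
Step 3: 5 trees catch fire, 7 burn out
  F.FTTT
  ...FT.
  .....T
  ...FTT
  F...TT
Step 4: 3 trees catch fire, 5 burn out
  ...FTT
  ....F.
  .....T
  ....FT
  ....TT

...FTT
....F.
.....T
....FT
....TT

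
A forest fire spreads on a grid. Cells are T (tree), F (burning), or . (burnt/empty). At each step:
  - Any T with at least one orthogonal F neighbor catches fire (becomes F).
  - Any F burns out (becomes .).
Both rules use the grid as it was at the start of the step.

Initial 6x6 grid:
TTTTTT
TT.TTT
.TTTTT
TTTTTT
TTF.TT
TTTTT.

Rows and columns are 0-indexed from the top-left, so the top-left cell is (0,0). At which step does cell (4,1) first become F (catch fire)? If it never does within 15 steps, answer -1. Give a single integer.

Step 1: cell (4,1)='F' (+3 fires, +1 burnt)
  -> target ignites at step 1
Step 2: cell (4,1)='.' (+6 fires, +3 burnt)
Step 3: cell (4,1)='.' (+6 fires, +6 burnt)
Step 4: cell (4,1)='.' (+5 fires, +6 burnt)
Step 5: cell (4,1)='.' (+6 fires, +5 burnt)
Step 6: cell (4,1)='.' (+4 fires, +6 burnt)
Step 7: cell (4,1)='.' (+1 fires, +4 burnt)
Step 8: cell (4,1)='.' (+0 fires, +1 burnt)
  fire out at step 8

1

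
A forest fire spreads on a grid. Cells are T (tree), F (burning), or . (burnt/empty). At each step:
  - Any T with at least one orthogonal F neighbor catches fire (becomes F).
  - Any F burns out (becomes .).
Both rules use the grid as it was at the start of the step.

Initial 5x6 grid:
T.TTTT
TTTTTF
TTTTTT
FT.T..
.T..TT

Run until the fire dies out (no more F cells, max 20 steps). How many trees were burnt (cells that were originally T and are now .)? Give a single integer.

Answer: 19

Derivation:
Step 1: +5 fires, +2 burnt (F count now 5)
Step 2: +6 fires, +5 burnt (F count now 6)
Step 3: +6 fires, +6 burnt (F count now 6)
Step 4: +2 fires, +6 burnt (F count now 2)
Step 5: +0 fires, +2 burnt (F count now 0)
Fire out after step 5
Initially T: 21, now '.': 28
Total burnt (originally-T cells now '.'): 19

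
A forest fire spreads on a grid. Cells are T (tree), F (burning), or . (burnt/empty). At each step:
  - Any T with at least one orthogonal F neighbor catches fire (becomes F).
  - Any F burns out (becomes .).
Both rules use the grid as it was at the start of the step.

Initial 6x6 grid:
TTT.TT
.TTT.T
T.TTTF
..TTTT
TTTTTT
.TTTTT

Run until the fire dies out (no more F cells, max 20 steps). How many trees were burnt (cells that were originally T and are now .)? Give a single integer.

Step 1: +3 fires, +1 burnt (F count now 3)
Step 2: +4 fires, +3 burnt (F count now 4)
Step 3: +6 fires, +4 burnt (F count now 6)
Step 4: +4 fires, +6 burnt (F count now 4)
Step 5: +4 fires, +4 burnt (F count now 4)
Step 6: +3 fires, +4 burnt (F count now 3)
Step 7: +3 fires, +3 burnt (F count now 3)
Step 8: +0 fires, +3 burnt (F count now 0)
Fire out after step 8
Initially T: 28, now '.': 35
Total burnt (originally-T cells now '.'): 27

Answer: 27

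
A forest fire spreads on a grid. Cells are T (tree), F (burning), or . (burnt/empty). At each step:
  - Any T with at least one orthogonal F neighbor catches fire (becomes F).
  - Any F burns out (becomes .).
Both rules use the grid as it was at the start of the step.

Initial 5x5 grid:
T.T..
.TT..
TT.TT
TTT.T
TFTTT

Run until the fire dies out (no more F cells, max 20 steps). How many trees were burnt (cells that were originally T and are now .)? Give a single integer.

Step 1: +3 fires, +1 burnt (F count now 3)
Step 2: +4 fires, +3 burnt (F count now 4)
Step 3: +3 fires, +4 burnt (F count now 3)
Step 4: +2 fires, +3 burnt (F count now 2)
Step 5: +2 fires, +2 burnt (F count now 2)
Step 6: +1 fires, +2 burnt (F count now 1)
Step 7: +0 fires, +1 burnt (F count now 0)
Fire out after step 7
Initially T: 16, now '.': 24
Total burnt (originally-T cells now '.'): 15

Answer: 15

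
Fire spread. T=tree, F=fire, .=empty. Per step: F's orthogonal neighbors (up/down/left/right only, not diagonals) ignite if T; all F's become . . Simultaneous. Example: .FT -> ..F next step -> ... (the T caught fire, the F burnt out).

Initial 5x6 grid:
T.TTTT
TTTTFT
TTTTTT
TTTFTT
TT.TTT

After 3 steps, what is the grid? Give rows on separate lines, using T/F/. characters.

Step 1: 8 trees catch fire, 2 burn out
  T.TTFT
  TTTF.F
  TTTFFT
  TTF.FT
  TT.FTT
Step 2: 8 trees catch fire, 8 burn out
  T.TF.F
  TTF...
  TTF..F
  TF...F
  TT..FT
Step 3: 6 trees catch fire, 8 burn out
  T.F...
  TF....
  TF....
  F.....
  TF...F

T.F...
TF....
TF....
F.....
TF...F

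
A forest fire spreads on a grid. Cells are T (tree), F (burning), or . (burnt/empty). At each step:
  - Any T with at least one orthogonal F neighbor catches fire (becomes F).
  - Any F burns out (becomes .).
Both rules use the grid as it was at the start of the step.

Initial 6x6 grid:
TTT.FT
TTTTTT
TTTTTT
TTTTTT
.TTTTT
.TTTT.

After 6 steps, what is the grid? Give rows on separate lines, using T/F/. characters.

Step 1: 2 trees catch fire, 1 burn out
  TTT..F
  TTTTFT
  TTTTTT
  TTTTTT
  .TTTTT
  .TTTT.
Step 2: 3 trees catch fire, 2 burn out
  TTT...
  TTTF.F
  TTTTFT
  TTTTTT
  .TTTTT
  .TTTT.
Step 3: 4 trees catch fire, 3 burn out
  TTT...
  TTF...
  TTTF.F
  TTTTFT
  .TTTTT
  .TTTT.
Step 4: 6 trees catch fire, 4 burn out
  TTF...
  TF....
  TTF...
  TTTF.F
  .TTTFT
  .TTTT.
Step 5: 7 trees catch fire, 6 burn out
  TF....
  F.....
  TF....
  TTF...
  .TTF.F
  .TTTF.
Step 6: 5 trees catch fire, 7 burn out
  F.....
  ......
  F.....
  TF....
  .TF...
  .TTF..

F.....
......
F.....
TF....
.TF...
.TTF..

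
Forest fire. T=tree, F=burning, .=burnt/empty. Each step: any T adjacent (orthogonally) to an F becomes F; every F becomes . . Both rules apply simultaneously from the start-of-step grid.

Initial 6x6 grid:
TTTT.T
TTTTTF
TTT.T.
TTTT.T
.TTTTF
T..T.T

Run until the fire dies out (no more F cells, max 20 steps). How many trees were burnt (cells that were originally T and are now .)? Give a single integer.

Step 1: +5 fires, +2 burnt (F count now 5)
Step 2: +3 fires, +5 burnt (F count now 3)
Step 3: +5 fires, +3 burnt (F count now 5)
Step 4: +5 fires, +5 burnt (F count now 5)
Step 5: +4 fires, +5 burnt (F count now 4)
Step 6: +3 fires, +4 burnt (F count now 3)
Step 7: +0 fires, +3 burnt (F count now 0)
Fire out after step 7
Initially T: 26, now '.': 35
Total burnt (originally-T cells now '.'): 25

Answer: 25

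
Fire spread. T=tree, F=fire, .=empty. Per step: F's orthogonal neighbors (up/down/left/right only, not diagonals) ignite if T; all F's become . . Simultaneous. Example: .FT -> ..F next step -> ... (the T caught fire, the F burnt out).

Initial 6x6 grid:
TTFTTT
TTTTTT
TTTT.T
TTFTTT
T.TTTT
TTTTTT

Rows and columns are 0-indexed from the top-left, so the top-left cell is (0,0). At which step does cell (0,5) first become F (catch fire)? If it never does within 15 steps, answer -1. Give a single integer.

Step 1: cell (0,5)='T' (+7 fires, +2 burnt)
Step 2: cell (0,5)='T' (+10 fires, +7 burnt)
Step 3: cell (0,5)='F' (+9 fires, +10 burnt)
  -> target ignites at step 3
Step 4: cell (0,5)='.' (+5 fires, +9 burnt)
Step 5: cell (0,5)='.' (+1 fires, +5 burnt)
Step 6: cell (0,5)='.' (+0 fires, +1 burnt)
  fire out at step 6

3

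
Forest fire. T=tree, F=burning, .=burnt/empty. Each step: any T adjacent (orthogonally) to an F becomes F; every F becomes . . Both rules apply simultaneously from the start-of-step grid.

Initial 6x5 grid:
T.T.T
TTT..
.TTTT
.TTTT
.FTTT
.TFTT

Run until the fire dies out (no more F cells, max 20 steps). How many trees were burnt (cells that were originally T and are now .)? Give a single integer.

Answer: 19

Derivation:
Step 1: +4 fires, +2 burnt (F count now 4)
Step 2: +4 fires, +4 burnt (F count now 4)
Step 3: +4 fires, +4 burnt (F count now 4)
Step 4: +4 fires, +4 burnt (F count now 4)
Step 5: +3 fires, +4 burnt (F count now 3)
Step 6: +0 fires, +3 burnt (F count now 0)
Fire out after step 6
Initially T: 20, now '.': 29
Total burnt (originally-T cells now '.'): 19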